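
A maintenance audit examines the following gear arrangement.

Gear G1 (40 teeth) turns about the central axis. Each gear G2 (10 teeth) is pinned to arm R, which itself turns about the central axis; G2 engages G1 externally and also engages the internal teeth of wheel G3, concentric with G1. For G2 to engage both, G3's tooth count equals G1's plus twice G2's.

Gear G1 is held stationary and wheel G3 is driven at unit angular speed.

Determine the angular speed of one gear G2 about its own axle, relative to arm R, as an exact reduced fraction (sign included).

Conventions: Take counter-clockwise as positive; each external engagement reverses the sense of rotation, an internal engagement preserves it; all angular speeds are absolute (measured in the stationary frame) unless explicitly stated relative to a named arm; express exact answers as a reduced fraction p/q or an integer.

12/5

planetary set (40T centre, 10T on arm, 60T internal) — Willis relation
ring teeth: 40 + 2·10 = 60
40(ω_sun−ω_arm) = −60(ω_ring−ω_arm),  ω_sun = 0, ω_ring = 1
40(0−ω_arm) = −60(1−ω_arm)  ⇒  100·ω_arm = 60  ⇒  ω_arm = 3/5
sun–planet mesh: 40·(0−3/5) = −10·(ω_p−ω_arm)  ⇒  ω_p−ω_arm = 12/5
exact speed ratio = 12/5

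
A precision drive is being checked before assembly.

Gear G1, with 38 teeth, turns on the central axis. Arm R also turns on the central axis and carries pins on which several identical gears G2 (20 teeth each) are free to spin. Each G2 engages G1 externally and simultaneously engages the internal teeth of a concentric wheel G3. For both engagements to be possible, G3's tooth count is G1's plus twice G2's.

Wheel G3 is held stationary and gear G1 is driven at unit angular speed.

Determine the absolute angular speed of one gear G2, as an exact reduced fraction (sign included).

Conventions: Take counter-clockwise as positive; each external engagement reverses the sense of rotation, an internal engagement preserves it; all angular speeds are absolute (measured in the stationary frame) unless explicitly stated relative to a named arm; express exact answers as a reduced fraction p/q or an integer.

-19/20

recognized (axles ride arm R): planetary set, 38/20/78 teeth
ring teeth: 38 + 2·20 = 78
38(ω_sun−ω_arm) = −78(ω_ring−ω_arm),  ω_ring = 0, ω_sun = 1
38(1−ω_arm) = −78(0−ω_arm)  ⇒  116·ω_arm = 38  ⇒  ω_arm = 19/58
sun–planet mesh: 38·(1−19/58) = −20·(ω_p−ω_arm)  ⇒  ω_p−ω_arm = -741/580
ω_p = 19/58 − 741/580 = -19/20
exact speed ratio = -19/20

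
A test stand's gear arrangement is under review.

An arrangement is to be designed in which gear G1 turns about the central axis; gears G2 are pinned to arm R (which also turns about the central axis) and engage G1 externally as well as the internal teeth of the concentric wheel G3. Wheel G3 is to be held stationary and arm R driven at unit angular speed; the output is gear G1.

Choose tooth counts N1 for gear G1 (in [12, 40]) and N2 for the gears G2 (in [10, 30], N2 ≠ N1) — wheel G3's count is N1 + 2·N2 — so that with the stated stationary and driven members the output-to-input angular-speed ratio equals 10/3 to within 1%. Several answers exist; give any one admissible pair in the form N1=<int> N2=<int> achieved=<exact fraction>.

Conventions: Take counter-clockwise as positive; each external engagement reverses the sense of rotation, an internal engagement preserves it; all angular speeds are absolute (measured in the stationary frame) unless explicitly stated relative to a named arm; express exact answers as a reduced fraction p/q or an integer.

planetary set to be sized for 10/3 (Willis relation)
Willis with ω_ring = 0: ω_sun/ω_arm = (N1+N3)/N1; set equal to 10/3  ⇒  N3/N1 = 10/3 − 1 = 7/3
N3 = N1 + 2·N2  ⇒  N2/N1 = (N3/N1 − 1)/2 = (7/3 − 1)/2 = 2/3
smallest multiple with N1 ≥ 12 and N2 ≥ 10: k = 5  ⇒  N1 = 5·3 = 15, N2 = 5·2 = 10 (N1 ≤ 40, N2 ≤ 30, N2 ≠ N1 ✓), N3 = 15 + 2·10 = 35
check: (N1+N3)/N1 with N1 = 15, N3 = 35 gives 10/3; |achieved − target| = 0 ≤ 1/30 ✓

N1=15 N2=10 achieved=10/3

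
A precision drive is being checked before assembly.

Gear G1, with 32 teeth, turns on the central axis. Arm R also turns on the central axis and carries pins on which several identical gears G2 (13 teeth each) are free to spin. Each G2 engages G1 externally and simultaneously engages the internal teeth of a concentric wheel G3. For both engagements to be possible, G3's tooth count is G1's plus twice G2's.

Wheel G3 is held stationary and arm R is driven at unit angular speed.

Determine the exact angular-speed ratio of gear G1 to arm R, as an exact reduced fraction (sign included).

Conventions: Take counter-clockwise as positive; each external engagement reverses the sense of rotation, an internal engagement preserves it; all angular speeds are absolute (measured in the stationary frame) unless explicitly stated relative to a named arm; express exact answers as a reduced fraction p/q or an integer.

recognized (axles ride arm R): planetary set, 32/13/58 teeth
ring teeth: 32 + 2·13 = 58
32(ω_sun−ω_arm) = −58(ω_ring−ω_arm),  ω_ring = 0, ω_arm = 1
ω_sun = 1 − (58/32)(0−1) = 45/16
ω_out/ω_in = 45/16

45/16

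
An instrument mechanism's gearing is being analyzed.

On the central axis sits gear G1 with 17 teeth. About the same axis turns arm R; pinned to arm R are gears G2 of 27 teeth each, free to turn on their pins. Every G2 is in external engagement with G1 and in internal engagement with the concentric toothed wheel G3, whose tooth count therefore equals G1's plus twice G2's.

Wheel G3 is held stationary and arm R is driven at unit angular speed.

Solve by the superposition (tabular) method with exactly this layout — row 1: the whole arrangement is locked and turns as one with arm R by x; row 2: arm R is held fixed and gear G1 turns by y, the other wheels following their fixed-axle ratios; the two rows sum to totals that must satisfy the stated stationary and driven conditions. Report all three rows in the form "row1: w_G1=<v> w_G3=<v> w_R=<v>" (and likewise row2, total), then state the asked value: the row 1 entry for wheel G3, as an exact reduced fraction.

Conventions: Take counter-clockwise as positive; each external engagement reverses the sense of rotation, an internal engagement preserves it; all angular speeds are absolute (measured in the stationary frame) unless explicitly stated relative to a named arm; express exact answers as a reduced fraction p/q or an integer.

row1: w_G1=1 w_G3=1 w_R=1
row2: w_G1=71/17 w_G3=-1 w_R=0
total: w_G1=88/17 w_G3=0 w_R=1
asked value: 1

recognized (axles ride arm R): planetary set, 17/27/71 teeth
row 1: whole set turns with the arm by x
superposition row 2 [arm held]: sun y, ring −(17/71)·y, arm 0
boundary: total ω_ring = x − (17/71)·y = 0 and total ω_arm = x = 1  ⇒  y = 71/17, x = 1
row 2 ring = −(17/71)·71/17 = -1
totals (row 1 + row 2): sun 1 + 71/17 = 88/17, ring 1 + (-1) = 0, arm 1 + 0 = 1
asked cell (row1, ring) = 1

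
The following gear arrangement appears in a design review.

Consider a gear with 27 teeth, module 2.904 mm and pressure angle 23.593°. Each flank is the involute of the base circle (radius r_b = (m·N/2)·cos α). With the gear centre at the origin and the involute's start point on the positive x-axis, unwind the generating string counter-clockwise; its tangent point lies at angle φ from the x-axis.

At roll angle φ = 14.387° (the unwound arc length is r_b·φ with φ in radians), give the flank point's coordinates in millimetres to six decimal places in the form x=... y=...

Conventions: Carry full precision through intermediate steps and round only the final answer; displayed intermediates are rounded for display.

x=37.041836 y=0.188409

recognized (one wheel, involute flank): single-mesh tooth geometry, m = 2.904, N = 27
pitch radius r_p = m·N/2 = 2.904·27/2 = 39.204000
base radius r_b = r_p·cos α = 39.204000·cos 23.593° = 35.927002
roll angle φ = 14.387° = 0.25110052 rad
x = r_b·(cos φ + φ·sin φ) = 37.041836
y = r_b·(sin φ − φ·cos φ) = 0.188409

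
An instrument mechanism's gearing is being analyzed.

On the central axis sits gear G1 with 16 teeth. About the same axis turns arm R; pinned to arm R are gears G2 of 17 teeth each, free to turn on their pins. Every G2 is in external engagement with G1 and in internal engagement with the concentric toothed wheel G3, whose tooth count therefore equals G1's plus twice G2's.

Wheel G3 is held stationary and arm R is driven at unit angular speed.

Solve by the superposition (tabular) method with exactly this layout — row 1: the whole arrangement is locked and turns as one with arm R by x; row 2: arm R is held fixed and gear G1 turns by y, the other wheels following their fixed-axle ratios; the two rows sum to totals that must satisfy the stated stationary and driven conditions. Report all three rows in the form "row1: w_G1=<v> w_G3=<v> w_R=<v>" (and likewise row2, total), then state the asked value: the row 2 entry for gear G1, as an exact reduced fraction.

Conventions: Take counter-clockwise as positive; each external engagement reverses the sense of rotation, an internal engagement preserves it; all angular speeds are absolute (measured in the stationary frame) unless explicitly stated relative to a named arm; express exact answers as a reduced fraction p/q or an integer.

class = planetary set [G3 = 16+2·17 = 50; Willis about the carrier]
row 1: whole set turns with the arm by x
row 2 — arm fixed, fixed-axis ratios: sun y, ring −(16/50)·y, arm 0
boundary: total ω_ring = x − (16/50)·y = 0 and total ω_arm = x = 1  ⇒  y = 25/8, x = 1
row 2 ring = −(16/50)·25/8 = -1
totals (row 1 + row 2): sun 1 + 25/8 = 33/8, ring 1 + (-1) = 0, arm 1 + 0 = 1
asked cell (row2, sun) = 25/8

row1: w_G1=1 w_G3=1 w_R=1
row2: w_G1=25/8 w_G3=-1 w_R=0
total: w_G1=33/8 w_G3=0 w_R=1
asked value: 25/8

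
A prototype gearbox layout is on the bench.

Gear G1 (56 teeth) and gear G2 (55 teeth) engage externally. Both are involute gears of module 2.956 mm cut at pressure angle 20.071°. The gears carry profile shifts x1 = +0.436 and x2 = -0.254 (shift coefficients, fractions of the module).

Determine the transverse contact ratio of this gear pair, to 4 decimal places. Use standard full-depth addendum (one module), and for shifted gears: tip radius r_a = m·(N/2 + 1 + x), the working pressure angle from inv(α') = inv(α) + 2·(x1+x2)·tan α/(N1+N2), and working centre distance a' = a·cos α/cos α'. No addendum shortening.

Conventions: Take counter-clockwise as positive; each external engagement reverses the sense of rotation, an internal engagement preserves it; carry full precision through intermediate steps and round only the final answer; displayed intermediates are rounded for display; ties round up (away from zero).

topology: single-mesh involute geometry — m = 2.956, 56T/55T pair
base radii: r_b1 = 77.741340, r_b2 = 76.353102
tip radii: r_a1 = 87.012816, r_a2 = 83.495176
inv(α') = inv(20.071°) + 2·(+0.436-0.254)·tan α/(56+55) = 0.01626734  ⇒  α' = 20.57152°
a' = a·cos α / cos α' = 164.0580·cos 20.071°/cos 20.57152° = 164.589612
action lengths: √(r_a1²−r_b1²) = 39.083426, √(r_a2²−r_b2²) = 33.788286
base pitch p_b = π·m·cos α = 8.722558
CR = (39.083426 + 33.788286 − 164.589612·sin 20.57152°)/8.722558 = 1.724130
contact ratio ≈ 1.7241

1.7241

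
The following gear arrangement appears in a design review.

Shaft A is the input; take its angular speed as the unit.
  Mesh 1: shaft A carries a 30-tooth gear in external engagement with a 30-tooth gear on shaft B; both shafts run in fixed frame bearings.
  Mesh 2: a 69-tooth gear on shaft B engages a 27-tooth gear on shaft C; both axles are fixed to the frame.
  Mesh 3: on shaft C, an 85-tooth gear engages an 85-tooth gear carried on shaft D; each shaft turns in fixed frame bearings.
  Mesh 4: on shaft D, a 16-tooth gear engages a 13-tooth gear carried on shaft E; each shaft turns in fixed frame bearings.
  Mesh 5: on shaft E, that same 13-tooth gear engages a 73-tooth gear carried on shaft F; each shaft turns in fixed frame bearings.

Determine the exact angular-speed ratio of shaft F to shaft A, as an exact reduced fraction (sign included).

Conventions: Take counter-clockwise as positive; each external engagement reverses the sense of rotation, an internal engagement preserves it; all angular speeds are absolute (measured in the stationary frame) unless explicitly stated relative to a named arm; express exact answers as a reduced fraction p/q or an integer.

class = fixed-axis compound train [5 meshes; 5 ratios multiply, 5 sense flips]
mesh 1 [30T→30T]: running ratio 1, sense −
mesh 2 [69T→27T]: running ratio 23/9, sense +
mesh 3 [85T→85T]: running ratio 23/9, sense −
mesh 4 [16T→13T]: running ratio 368/117, sense +
mesh 5 [13T→73T]: running ratio 368/657, sense −
ω_out/ω_in = -368/657

-368/657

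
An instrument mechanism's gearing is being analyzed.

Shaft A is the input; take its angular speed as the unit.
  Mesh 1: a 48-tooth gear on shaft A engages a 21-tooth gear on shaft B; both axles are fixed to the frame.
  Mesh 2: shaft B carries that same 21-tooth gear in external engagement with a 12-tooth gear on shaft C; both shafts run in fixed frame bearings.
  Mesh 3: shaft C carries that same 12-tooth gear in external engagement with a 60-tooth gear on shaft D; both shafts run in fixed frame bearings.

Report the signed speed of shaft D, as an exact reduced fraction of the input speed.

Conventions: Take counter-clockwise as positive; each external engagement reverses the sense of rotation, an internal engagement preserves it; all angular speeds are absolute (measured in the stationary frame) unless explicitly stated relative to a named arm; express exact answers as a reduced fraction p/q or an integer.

3-mesh fixed-axis compound train (all bearings frame-fixed)
mesh 1 [48T→21T]: |ω|/ω_in = 1×48/21 = 16/7, sense flips to −
mesh 2 [21T→12T]: |ω|/ω_in = (16/7)×21/12 = 4, sense flips to +
mesh 3 [12T→60T]: |ω|/ω_in = 4×12/60 = 4/5, sense flips to −
signed output speed (× input speed) = -4/5

-4/5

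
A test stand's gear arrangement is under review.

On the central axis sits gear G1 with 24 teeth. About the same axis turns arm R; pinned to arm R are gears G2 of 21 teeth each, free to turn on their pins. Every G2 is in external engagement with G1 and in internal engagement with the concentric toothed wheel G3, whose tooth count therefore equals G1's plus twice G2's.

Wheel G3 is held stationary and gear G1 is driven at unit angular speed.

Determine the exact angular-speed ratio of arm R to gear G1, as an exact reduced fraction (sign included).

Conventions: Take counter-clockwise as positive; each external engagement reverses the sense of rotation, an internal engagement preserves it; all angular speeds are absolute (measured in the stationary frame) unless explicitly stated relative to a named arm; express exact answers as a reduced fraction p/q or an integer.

4/15

class = planetary set [G3 = 24+2·21 = 66; Willis about the carrier]
ring teeth: 24 + 2·21 = 66
24(ω_sun−ω_arm) = −66(ω_ring−ω_arm),  ω_ring = 0, ω_sun = 1
24(1−ω_arm) = −66(0−ω_arm)  ⇒  90·ω_arm = 24  ⇒  ω_arm = 4/15
ω_out/ω_in = 4/15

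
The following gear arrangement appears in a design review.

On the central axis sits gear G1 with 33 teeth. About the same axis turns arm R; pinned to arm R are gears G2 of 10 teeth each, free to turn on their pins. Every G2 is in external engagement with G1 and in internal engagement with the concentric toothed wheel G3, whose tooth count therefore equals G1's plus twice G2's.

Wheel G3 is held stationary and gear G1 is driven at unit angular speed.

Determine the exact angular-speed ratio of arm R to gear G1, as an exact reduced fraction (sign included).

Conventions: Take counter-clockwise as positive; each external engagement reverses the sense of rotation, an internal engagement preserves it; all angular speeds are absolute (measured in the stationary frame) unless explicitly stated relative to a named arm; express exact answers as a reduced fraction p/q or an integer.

33/86

class = planetary set [G3 = 33+2·10 = 53; Willis about the carrier]
ring teeth: 33 + 2·10 = 53
33(ω_sun−ω_arm) = −53(ω_ring−ω_arm),  ω_ring = 0, ω_sun = 1
33(1−ω_arm) = −53(0−ω_arm)  ⇒  86·ω_arm = 33  ⇒  ω_arm = 33/86
ω_out/ω_in = 33/86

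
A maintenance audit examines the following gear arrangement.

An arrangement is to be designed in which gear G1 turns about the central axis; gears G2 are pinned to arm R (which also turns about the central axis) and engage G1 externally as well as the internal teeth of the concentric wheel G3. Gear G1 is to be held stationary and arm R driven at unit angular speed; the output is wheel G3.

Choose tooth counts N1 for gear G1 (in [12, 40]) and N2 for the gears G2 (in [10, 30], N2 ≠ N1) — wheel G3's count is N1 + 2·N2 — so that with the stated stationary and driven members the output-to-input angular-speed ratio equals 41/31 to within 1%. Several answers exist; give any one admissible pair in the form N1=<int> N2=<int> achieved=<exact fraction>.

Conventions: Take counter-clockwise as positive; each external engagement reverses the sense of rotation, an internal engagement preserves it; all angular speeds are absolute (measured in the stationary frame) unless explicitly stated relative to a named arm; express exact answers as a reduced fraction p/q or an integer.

topology: planetary set — design target 41/31, arm = carrier (Willis)
Willis with ω_sun = 0: ω_ring/ω_arm = (N1+N3)/N3; set equal to 41/31  ⇒  N3/N1 = 1/(41/31 − 1) = 31/10
N3 = N1 + 2·N2  ⇒  N2/N1 = (N3/N1 − 1)/2 = (31/10 − 1)/2 = 21/20
smallest multiple with N1 ≥ 12 and N2 ≥ 10: k = 1  ⇒  N1 = 1·20 = 20, N2 = 1·21 = 21 (N1 ≤ 40, N2 ≤ 30, N2 ≠ N1 ✓), N3 = 20 + 2·21 = 62
check: (N1+N3)/N3 with N1 = 20, N3 = 62 gives 41/31; |achieved − target| = 0 ≤ 41/3100 ✓

N1=20 N2=21 achieved=41/31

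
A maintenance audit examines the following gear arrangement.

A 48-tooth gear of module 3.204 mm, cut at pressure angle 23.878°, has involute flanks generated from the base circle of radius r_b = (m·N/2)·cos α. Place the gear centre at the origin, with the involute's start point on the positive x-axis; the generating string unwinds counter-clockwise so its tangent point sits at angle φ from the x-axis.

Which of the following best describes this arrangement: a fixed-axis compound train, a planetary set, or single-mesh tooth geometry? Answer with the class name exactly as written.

single-mesh tooth geometry

recognized (one wheel, involute flank): single-mesh tooth geometry, m = 3.204, N = 48
classification: single-mesh tooth geometry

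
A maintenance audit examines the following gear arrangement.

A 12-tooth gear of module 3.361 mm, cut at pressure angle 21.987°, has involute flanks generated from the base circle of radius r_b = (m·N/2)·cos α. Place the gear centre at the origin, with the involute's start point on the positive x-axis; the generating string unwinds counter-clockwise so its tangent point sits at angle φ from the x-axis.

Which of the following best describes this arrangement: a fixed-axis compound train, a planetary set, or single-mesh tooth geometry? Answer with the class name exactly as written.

single-mesh tooth geometry

class = single-mesh tooth geometry [base-circle involute, m = 3.361, 12T]
classification: single-mesh tooth geometry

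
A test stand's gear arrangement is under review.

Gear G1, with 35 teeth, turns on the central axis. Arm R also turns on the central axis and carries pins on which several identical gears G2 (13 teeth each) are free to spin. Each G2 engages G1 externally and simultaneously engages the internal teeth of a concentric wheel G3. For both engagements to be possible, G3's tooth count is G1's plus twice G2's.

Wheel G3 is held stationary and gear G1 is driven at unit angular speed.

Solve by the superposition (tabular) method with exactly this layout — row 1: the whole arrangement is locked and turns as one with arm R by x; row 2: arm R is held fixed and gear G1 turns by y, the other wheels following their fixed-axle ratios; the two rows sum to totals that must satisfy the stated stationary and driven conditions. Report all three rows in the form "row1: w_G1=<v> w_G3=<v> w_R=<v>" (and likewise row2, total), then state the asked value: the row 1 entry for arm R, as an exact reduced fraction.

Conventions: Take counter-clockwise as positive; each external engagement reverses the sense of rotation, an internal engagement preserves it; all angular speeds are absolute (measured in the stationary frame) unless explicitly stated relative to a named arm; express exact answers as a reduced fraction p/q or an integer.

topology: planetary set — G1 35T / G2 13T / G3 61T, arm = carrier (Willis)
superposition row 1 [locked train]: every member turns x
row 2 — arm fixed, fixed-axis ratios: sun y, ring −(35/61)·y, arm 0
boundary: total ω_ring = x − (35/61)·y = 0 and total ω_sun = x + y = 1  ⇒  y = 61/96, x = 35/96
row 2 ring = −(35/61)·61/96 = -35/96
totals (row 1 + row 2): sun 35/96 + 61/96 = 1, ring 35/96 + (-35/96) = 0, arm 35/96 + 0 = 35/96
asked cell (row1, arm) = 35/96

row1: w_G1=35/96 w_G3=35/96 w_R=35/96
row2: w_G1=61/96 w_G3=-35/96 w_R=0
total: w_G1=1 w_G3=0 w_R=35/96
asked value: 35/96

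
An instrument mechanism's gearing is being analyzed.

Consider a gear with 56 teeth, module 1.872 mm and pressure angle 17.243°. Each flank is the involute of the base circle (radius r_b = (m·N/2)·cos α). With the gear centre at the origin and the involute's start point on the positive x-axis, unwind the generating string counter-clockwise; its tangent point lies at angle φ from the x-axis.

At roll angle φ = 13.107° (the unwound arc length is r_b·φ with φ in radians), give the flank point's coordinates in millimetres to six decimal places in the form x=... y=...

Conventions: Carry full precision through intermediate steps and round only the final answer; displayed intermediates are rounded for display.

single-mesh involute tooth geometry (56T wheel at module 1.872)
pitch radius r_p = m·N/2 = 1.872·56/2 = 52.416000
base radius r_b = r_p·cos α = 52.416000·cos 17.243° = 50.060224
roll angle φ = 13.107° = 0.22876031 rad
x = r_b·(cos φ + φ·sin φ) = 51.352995
y = r_b·(sin φ − φ·cos φ) = 0.198719

x=51.352995 y=0.198719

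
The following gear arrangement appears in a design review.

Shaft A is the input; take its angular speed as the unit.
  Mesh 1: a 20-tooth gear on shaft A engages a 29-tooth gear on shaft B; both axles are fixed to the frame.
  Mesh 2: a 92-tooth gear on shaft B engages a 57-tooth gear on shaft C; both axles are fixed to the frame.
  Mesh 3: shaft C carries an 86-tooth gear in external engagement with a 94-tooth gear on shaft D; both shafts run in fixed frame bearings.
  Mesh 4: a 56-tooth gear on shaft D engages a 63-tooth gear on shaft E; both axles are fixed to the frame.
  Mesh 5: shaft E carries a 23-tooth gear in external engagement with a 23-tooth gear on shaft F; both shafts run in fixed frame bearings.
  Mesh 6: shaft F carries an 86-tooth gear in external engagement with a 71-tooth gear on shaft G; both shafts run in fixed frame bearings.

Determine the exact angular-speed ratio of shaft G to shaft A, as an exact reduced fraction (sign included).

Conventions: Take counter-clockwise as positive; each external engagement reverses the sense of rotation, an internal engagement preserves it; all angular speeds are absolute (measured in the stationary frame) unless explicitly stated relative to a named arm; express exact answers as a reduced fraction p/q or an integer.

class = fixed-axis compound train [6 meshes; 6 ratios multiply, 6 sense flips]
mesh 1 [20T→29T]: running ratio 20/29, sense −
mesh 2 [92T→57T]: running ratio 1840/1653, sense +
mesh 3 [86T→94T]: running ratio 79120/77691, sense −
mesh 4 [56T→63T]: running ratio 632960/699219, sense +
mesh 5 [23T→23T]: running ratio 632960/699219, sense −
mesh 6 [86T→71T]: running ratio 54434560/49644549, sense +
ω_out/ω_in = 54434560/49644549

54434560/49644549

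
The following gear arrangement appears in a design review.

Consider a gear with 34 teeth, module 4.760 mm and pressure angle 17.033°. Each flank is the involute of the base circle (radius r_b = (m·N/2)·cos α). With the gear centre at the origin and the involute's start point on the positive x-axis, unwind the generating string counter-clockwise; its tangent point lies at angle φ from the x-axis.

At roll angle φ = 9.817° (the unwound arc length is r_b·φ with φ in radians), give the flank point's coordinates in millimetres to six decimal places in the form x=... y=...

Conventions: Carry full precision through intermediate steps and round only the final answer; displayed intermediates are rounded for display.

single-mesh involute tooth geometry (34T wheel at module 4.760)
pitch radius r_p = m·N/2 = 4.760·34/2 = 80.920000
base radius r_b = r_p·cos α = 80.920000·cos 17.033° = 77.370542
roll angle φ = 9.817° = 0.17133897 rad
x = r_b·(cos φ + φ·sin φ) = 78.497905
y = r_b·(sin φ − φ·cos φ) = 0.129344

x=78.497905 y=0.129344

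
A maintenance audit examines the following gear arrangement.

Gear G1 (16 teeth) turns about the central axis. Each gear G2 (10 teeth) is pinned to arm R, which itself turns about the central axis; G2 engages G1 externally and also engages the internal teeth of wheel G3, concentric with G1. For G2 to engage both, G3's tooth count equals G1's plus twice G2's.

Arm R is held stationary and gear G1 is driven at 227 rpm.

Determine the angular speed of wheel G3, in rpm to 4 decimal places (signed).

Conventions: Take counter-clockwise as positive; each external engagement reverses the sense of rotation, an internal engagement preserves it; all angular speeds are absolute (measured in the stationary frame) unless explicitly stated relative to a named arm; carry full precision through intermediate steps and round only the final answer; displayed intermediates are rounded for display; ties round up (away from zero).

recognized (axles ride arm R): planetary set, 16/10/36 teeth
normalise by the input: solve with ω_sun = 1, then scale by 227 rpm
ring teeth: 16 + 2·10 = 36
16(ω_sun−ω_arm) = −36(ω_ring−ω_arm),  ω_arm = 0, ω_sun = 1
ω_ring = 0 − (16/36)(1−0) = -4/9
scale: ω_ring = -4/9 × 227 rpm = -100.8889 rpm

-100.8889 rpm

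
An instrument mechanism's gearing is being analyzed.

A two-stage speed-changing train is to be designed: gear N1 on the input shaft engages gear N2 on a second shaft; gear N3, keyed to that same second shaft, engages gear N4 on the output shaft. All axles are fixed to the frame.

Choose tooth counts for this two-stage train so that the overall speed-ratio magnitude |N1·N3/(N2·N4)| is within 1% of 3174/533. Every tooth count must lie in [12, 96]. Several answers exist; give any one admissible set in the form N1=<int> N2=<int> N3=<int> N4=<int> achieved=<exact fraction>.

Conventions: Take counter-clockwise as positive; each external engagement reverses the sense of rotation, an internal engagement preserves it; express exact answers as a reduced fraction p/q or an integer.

design class (target 3174/533): fixed-axis compound train
target = 3174/533 in lowest terms: an exact hit needs N1·N3 = k·3174 and N2·N4 = k·533 for one integer k, every count in [12, 96]; additionally prefer no 1:1 stage (N1 ≠ N2, N3 ≠ N4)
k = 1: N1·N3 = 3174 = 46·69, N2·N4 = 533 = 13·41
achieved = 46·69/(13·41) = 3174/533; |achieved − target| = 0 ≤ 1587/26650 ✓

N1=46 N2=13 N3=69 N4=41 achieved=3174/533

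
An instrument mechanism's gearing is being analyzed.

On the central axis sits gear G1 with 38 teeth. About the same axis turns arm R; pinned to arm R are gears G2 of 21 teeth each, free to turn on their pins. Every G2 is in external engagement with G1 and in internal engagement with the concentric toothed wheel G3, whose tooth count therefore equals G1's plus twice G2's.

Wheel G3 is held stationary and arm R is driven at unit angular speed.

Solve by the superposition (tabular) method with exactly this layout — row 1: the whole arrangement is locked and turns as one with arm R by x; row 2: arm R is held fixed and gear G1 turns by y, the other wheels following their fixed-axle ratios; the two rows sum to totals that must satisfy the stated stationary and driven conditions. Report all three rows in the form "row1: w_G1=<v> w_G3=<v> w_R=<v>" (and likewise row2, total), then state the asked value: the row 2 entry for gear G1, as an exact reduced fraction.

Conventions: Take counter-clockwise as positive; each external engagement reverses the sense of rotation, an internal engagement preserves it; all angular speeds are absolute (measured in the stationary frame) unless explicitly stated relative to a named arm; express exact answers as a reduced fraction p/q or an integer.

row1: w_G1=1 w_G3=1 w_R=1
row2: w_G1=40/19 w_G3=-1 w_R=0
total: w_G1=59/19 w_G3=0 w_R=1
asked value: 40/19

class = planetary set [G3 = 38+2·21 = 80; Willis about the carrier]
superposition row 1 [locked train]: every member turns x
row 2 (arm held, sun turns y): ω_ring = −(38/80)·y, ω_arm = 0
boundary: total ω_ring = x − (38/80)·y = 0 and total ω_arm = x = 1  ⇒  y = 40/19, x = 1
row 2 ring = −(38/80)·40/19 = -1
totals (row 1 + row 2): sun 1 + 40/19 = 59/19, ring 1 + (-1) = 0, arm 1 + 0 = 1
asked cell (row2, sun) = 40/19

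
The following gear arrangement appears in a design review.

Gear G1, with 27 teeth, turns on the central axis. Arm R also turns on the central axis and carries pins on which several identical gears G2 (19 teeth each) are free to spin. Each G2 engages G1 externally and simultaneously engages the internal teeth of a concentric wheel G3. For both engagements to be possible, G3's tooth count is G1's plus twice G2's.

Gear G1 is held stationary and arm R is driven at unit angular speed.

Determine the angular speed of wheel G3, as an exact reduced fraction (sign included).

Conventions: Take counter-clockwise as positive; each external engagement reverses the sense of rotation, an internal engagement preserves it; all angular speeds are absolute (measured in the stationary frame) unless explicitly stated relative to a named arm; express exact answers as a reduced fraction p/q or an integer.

recognized (axles ride arm R): planetary set, 27/19/65 teeth
ring teeth: 27 + 2·19 = 65
27(ω_sun−ω_arm) = −65(ω_ring−ω_arm),  ω_sun = 0, ω_arm = 1
ω_ring = 1 − (27/65)(0−1) = 92/65
exact speed ratio = 92/65

92/65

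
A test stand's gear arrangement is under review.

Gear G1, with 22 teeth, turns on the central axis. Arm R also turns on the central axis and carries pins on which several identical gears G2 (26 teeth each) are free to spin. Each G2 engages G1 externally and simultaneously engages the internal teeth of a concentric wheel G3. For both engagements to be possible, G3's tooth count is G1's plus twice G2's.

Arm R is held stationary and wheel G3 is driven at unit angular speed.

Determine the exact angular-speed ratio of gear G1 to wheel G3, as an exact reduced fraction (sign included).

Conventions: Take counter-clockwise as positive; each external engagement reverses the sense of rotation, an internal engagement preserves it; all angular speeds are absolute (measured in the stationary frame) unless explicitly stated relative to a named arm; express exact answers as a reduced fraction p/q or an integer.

topology: planetary set — G1 22T / G2 26T / G3 74T, arm = carrier (Willis)
ring teeth: 22 + 2·26 = 74
22(ω_sun−ω_arm) = −74(ω_ring−ω_arm),  ω_arm = 0, ω_ring = 1
ω_sun = 0 − (74/22)(1−0) = -37/11
ω_out/ω_in = -37/11

-37/11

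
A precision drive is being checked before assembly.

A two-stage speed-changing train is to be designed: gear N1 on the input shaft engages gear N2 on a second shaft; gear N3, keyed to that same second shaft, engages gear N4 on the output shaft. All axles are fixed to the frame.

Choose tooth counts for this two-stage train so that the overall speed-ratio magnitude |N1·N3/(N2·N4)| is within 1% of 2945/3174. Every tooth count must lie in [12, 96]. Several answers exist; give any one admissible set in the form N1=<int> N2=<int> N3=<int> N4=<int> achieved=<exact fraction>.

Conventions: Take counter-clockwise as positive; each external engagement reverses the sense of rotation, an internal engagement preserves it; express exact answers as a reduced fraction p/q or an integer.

design class (target 2945/3174): fixed-axis compound train
target = 2945/3174 in lowest terms: an exact hit needs N1·N3 = k·2945 and N2·N4 = k·3174 for one integer k, every count in [12, 96]; additionally prefer no 1:1 stage (N1 ≠ N2, N3 ≠ N4)
k = 1: N1·N3 = 2945 = 31·95, N2·N4 = 3174 = 46·69
achieved = 31·95/(46·69) = 2945/3174; |achieved − target| = 0 ≤ 589/63480 ✓

N1=31 N2=46 N3=95 N4=69 achieved=2945/3174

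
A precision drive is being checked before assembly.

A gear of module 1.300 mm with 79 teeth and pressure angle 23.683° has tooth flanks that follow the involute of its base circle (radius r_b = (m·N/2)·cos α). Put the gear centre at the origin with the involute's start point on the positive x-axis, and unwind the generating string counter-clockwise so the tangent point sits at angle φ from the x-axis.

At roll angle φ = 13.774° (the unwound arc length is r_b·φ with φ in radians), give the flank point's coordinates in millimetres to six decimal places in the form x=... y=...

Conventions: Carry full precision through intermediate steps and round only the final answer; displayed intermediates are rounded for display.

x=48.364694 y=0.216527

class = single-mesh tooth geometry [base-circle involute, m = 1.300, 79T]
pitch radius r_p = m·N/2 = 1.300·79/2 = 51.350000
base radius r_b = r_p·cos α = 51.350000·cos 23.683° = 47.025396
roll angle φ = 13.774° = 0.24040165 rad
x = r_b·(cos φ + φ·sin φ) = 48.364694
y = r_b·(sin φ − φ·cos φ) = 0.216527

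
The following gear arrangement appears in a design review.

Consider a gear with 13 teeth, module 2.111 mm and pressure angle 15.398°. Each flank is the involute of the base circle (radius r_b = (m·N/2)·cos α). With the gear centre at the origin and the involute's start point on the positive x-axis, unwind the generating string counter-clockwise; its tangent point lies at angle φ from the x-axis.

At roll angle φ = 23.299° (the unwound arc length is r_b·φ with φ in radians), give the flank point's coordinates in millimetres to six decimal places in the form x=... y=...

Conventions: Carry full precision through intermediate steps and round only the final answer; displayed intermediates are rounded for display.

class = single-mesh tooth geometry [base-circle involute, m = 2.111, 13T]
pitch radius r_p = m·N/2 = 2.111·13/2 = 13.721500
base radius r_b = r_p·cos α = 13.721500·cos 15.398° = 13.228962
roll angle φ = 23.299° = 0.40664426 rad
x = r_b·(cos φ + φ·sin φ) = 14.277927
y = r_b·(sin φ − φ·cos φ) = 0.291642

x=14.277927 y=0.291642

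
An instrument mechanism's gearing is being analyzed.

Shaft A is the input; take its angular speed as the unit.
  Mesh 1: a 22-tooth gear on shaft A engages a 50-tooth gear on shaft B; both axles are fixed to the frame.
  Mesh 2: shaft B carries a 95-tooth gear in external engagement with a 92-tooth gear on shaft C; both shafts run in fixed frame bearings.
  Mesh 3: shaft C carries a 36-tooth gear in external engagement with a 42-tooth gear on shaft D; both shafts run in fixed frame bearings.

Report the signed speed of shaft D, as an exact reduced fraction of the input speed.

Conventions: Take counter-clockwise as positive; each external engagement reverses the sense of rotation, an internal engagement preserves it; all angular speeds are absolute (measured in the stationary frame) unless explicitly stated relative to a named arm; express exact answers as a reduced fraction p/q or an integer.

3-mesh fixed-axis compound train (all bearings frame-fixed)
mesh 1 [22T→50T]: |ω|/ω_in = 1×22/50 = 11/25, sense flips to −
mesh 2 [95T→92T]: |ω|/ω_in = (11/25)×95/92 = 209/460, sense flips to +
mesh 3 [36T→42T]: |ω|/ω_in = (209/460)×36/42 = 627/1610, sense flips to −
signed output speed (× input speed) = -627/1610

-627/1610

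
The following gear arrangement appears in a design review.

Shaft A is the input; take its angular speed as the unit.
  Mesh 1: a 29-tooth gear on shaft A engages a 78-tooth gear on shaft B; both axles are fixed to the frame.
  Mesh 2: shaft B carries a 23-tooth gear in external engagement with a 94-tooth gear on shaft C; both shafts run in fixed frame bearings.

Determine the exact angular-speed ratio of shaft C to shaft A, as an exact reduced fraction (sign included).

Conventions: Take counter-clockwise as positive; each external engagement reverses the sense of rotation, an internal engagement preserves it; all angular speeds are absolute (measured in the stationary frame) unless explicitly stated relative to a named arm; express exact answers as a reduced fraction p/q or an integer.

667/7332

class = fixed-axis compound train [2 meshes; 2 ratios multiply, 2 sense flips]
mesh 1 [29T→78T]: running ratio 29/78, sense −
mesh 2 [23T→94T]: running ratio 667/7332, sense +
ω_out/ω_in = 667/7332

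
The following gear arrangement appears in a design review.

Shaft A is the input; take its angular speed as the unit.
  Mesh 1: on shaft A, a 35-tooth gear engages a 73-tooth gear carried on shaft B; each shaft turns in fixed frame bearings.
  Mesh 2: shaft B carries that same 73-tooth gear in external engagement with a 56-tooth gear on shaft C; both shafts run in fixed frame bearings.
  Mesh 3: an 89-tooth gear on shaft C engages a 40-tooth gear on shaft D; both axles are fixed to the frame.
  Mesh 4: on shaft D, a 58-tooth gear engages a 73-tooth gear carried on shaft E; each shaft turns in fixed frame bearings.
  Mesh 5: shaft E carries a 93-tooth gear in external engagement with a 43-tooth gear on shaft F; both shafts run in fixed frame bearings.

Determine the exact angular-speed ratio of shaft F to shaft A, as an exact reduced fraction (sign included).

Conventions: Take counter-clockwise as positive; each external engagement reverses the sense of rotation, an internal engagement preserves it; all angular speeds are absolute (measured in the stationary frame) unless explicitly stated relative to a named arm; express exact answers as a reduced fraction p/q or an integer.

class = fixed-axis compound train [5 meshes; 5 ratios multiply, 5 sense flips]
mesh 1 [35T→73T]: running ratio 35/73, sense −
mesh 2 [73T→56T]: running ratio 5/8, sense +
mesh 3 [89T→40T]: running ratio 89/64, sense −
mesh 4 [58T→73T]: running ratio 2581/2336, sense +
mesh 5 [93T→43T]: running ratio 240033/100448, sense −
ω_out/ω_in = -240033/100448

-240033/100448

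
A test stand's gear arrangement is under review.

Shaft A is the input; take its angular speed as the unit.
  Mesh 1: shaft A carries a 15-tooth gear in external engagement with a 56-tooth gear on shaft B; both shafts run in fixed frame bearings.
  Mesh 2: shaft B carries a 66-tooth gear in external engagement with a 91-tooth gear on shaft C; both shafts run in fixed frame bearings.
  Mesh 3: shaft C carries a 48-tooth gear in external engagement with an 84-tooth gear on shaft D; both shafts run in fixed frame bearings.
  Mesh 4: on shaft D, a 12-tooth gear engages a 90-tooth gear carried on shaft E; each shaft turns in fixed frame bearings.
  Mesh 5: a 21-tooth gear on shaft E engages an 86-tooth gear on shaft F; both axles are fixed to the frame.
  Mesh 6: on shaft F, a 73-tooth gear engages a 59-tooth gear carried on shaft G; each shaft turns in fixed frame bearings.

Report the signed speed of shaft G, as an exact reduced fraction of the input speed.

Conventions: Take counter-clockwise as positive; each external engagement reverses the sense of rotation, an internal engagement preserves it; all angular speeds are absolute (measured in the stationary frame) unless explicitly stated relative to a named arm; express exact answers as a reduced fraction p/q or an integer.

6-mesh fixed-axis compound train (all bearings frame-fixed)
mesh 1 [15T→56T]: |ω|/ω_in = 1×15/56 = 15/56, sense flips to −
mesh 2 [66T→91T]: |ω|/ω_in = (15/56)×66/91 = 495/2548, sense flips to +
mesh 3 [48T→84T]: |ω|/ω_in = (495/2548)×48/84 = 495/4459, sense flips to −
mesh 4 [12T→90T]: |ω|/ω_in = (495/4459)×12/90 = 66/4459, sense flips to +
mesh 5 [21T→86T]: |ω|/ω_in = (66/4459)×21/86 = 99/27391, sense flips to −
mesh 6 [73T→59T]: |ω|/ω_in = (99/27391)×73/59 = 7227/1616069, sense flips to +
signed output speed (× input speed) = 7227/1616069

7227/1616069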